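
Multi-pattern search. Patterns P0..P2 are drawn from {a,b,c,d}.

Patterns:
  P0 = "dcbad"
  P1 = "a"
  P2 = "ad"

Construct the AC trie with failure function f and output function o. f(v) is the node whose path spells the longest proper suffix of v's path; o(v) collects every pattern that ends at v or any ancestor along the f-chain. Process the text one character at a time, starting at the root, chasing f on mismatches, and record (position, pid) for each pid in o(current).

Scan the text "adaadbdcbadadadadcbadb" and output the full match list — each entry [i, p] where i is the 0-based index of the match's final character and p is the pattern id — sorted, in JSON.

Construct AC machine:
Trie nodes:
  n0 'ε': a→6 d→1
  n1 'd': c→2
  n2 'dc': b→3
  n3 'dcb': a→4
  n4 'dcba': d→5
  n5 'dcbad': ·  [P0 ends]
  n6 'a': d→7  [P1 ends]
  n7 'ad': ·  [P2 ends]

Failure links (BFS by depth):
  fail(1) 'd': from fail(0)=0 chase 'd': 0 ⇒ 0;  out=∅∪out(0)=∅
  fail(6) 'a': from fail(0)=0 chase 'a': 0 ⇒ 0;  out={1}∪out(0)={1}
  fail(2) 'dc': from fail(1)=0 chase 'c': 0 ⇒ 0;  out=∅∪out(0)=∅
  fail(7) 'ad': from fail(6)=0 chase 'd': 0 ⇒ 1;  out={2}∪out(1)={2}
  fail(3) 'dcb': from fail(2)=0 chase 'b': 0 ⇒ 0;  out=∅∪out(0)=∅
  fail(4) 'dcba': from fail(3)=0 chase 'a': 0 ⇒ 6;  out=∅∪out(6)={1}
  fail(5) 'dcbad': from fail(4)=6 chase 'd': 6 ⇒ 7;  out={0}∪out(7)={0,2}

Run:
[0] read 'a'  n0⇒n6  emit P1@[0:0]
[1] read 'd'  n6⇒n7  emit P2@[0:1]
[2] read 'a'  n7⇒n6 ·f  emit P1@[2:2]
[3] read 'a'  n6⇒n6 ·f  emit P1@[3:3]
[4] read 'd'  n6⇒n7  emit P2@[3:4]
[5] read 'b'  n7⇒n0 ·f
[6] read 'd'  n0⇒n1
[7] read 'c'  n1⇒n2
[8] read 'b'  n2⇒n3
[9] read 'a'  n3⇒n4  emit P1@[9:9]
[10] read 'd'  n4⇒n5  emit P0@[6:10],P2@[9:10]
[11] read 'a'  n5⇒n6 ·f  emit P1@[11:11]
[12] read 'd'  n6⇒n7  emit P2@[11:12]
[13] read 'a'  n7⇒n6 ·f  emit P1@[13:13]
[14] read 'd'  n6⇒n7  emit P2@[13:14]
[15] read 'a'  n7⇒n6 ·f  emit P1@[15:15]
[16] read 'd'  n6⇒n7  emit P2@[15:16]
[17] read 'c'  n7⇒n2 ·f
[18] read 'b'  n2⇒n3
[19] read 'a'  n3⇒n4  emit P1@[19:19]
[20] read 'd'  n4⇒n5  emit P0@[16:20],P2@[19:20]
[21] read 'b'  n5⇒n0 ·f

Result: [[0,1],[1,2],[2,1],[3,1],[4,2],[9,1],[10,0],[10,2],[11,1],[12,2],[13,1],[14,2],[15,1],[16,2],[19,1],[20,0],[20,2]]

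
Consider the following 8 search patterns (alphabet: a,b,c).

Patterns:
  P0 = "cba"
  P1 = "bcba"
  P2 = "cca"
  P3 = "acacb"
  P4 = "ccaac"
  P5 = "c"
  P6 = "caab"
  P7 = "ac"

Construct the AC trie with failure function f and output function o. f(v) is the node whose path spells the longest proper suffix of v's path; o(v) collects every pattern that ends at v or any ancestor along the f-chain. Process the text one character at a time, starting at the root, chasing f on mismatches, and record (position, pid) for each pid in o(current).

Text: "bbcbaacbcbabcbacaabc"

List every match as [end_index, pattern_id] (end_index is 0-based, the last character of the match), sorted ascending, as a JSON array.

Build automaton:
Trie nodes:
  n0 'ε': a→10 b→4 c→1
  n1 'c': a→17 b→2 c→8  [P5 ends]
  n2 'cb': a→3
  n3 'cba': ·  [P0 ends]
  n4 'b': c→5
  n5 'bc': b→6
  n6 'bcb': a→7
  n7 'bcba': ·  [P1 ends]
  n8 'cc': a→9
  n9 'cca': a→15  [P2 ends]
  n10 'a': c→11
  n11 'ac': a→12  [P7 ends]
  n12 'aca': c→13
  n13 'acac': b→14
  n14 'acacb': ·  [P3 ends]
  n15 'ccaa': c→16
  n16 'ccaac': ·  [P4 ends]
  n17 'ca': a→18
  n18 'caa': b→19
  n19 'caab': ·  [P6 ends]

BFS fail/out derivation:
  fail(1) 'c': from fail(0)=0 chase 'c': 0 ⇒ 0;  out={5}∪out(0)={5}
  fail(4) 'b': from fail(0)=0 chase 'b': 0 ⇒ 0;  out=∅∪out(0)=∅
  fail(10) 'a': from fail(0)=0 chase 'a': 0 ⇒ 0;  out=∅∪out(0)=∅
  fail(2) 'cb': from fail(1)=0 chase 'b': 0 ⇒ 4;  out=∅∪out(4)=∅
  fail(5) 'bc': from fail(4)=0 chase 'c': 0 ⇒ 1;  out=∅∪out(1)={5}
  fail(8) 'cc': from fail(1)=0 chase 'c': 0 ⇒ 1;  out=∅∪out(1)={5}
  fail(11) 'ac': from fail(10)=0 chase 'c': 0 ⇒ 1;  out={7}∪out(1)={5,7}
  fail(17) 'ca': from fail(1)=0 chase 'a': 0 ⇒ 10;  out=∅∪out(10)=∅
  fail(3) 'cba': from fail(2)=4 chase 'a': 4→0 ⇒ 10;  out={0}∪out(10)={0}
  fail(6) 'bcb': from fail(5)=1 chase 'b': 1 ⇒ 2;  out=∅∪out(2)=∅
  fail(9) 'cca': from fail(8)=1 chase 'a': 1 ⇒ 17;  out={2}∪out(17)={2}
  fail(12) 'aca': from fail(11)=1 chase 'a': 1 ⇒ 17;  out=∅∪out(17)=∅
  fail(18) 'caa': from fail(17)=10 chase 'a': 10→0 ⇒ 10;  out=∅∪out(10)=∅
  fail(7) 'bcba': from fail(6)=2 chase 'a': 2 ⇒ 3;  out={1}∪out(3)={0,1}
  fail(13) 'acac': from fail(12)=17 chase 'c': 17→10 ⇒ 11;  out=∅∪out(11)={5,7}
  fail(15) 'ccaa': from fail(9)=17 chase 'a': 17 ⇒ 18;  out=∅∪out(18)=∅
  fail(19) 'caab': from fail(18)=10 chase 'b': 10→0 ⇒ 4;  out={6}∪out(4)={6}
  fail(14) 'acacb': from fail(13)=11 chase 'b': 11→1 ⇒ 2;  out={3}∪out(2)={3}
  fail(16) 'ccaac': from fail(15)=18 chase 'c': 18→10 ⇒ 11;  out={4}∪out(11)={4,5,7}

Scan:
pos 0 'b': at 4
pos 1 'b': at 4 ·f
pos 2 'c': at 5  emit P5@[2:2]
pos 3 'b': at 6
pos 4 'a': at 7  emit P0@[2:4],P1@[1:4]
pos 5 'a': at 10 ·f
pos 6 'c': at 11  emit P5@[6:6],P7@[5:6]
pos 7 'b': at 2 ·f
pos 8 'c': at 5 ·f  emit P5@[8:8]
pos 9 'b': at 6
pos 10 'a': at 7  emit P0@[8:10],P1@[7:10]
pos 11 'b': at 4 ·f
pos 12 'c': at 5  emit P5@[12:12]
pos 13 'b': at 6
pos 14 'a': at 7  emit P0@[12:14],P1@[11:14]
pos 15 'c': at 11 ·f  emit P5@[15:15],P7@[14:15]
pos 16 'a': at 12
pos 17 'a': at 18 ·f
pos 18 'b': at 19  emit P6@[15:18]
pos 19 'c': at 5 ·f  emit P5@[19:19]

Matches: [[2,5],[4,0],[4,1],[6,5],[6,7],[8,5],[10,0],[10,1],[12,5],[14,0],[14,1],[15,5],[15,7],[18,6],[19,5]]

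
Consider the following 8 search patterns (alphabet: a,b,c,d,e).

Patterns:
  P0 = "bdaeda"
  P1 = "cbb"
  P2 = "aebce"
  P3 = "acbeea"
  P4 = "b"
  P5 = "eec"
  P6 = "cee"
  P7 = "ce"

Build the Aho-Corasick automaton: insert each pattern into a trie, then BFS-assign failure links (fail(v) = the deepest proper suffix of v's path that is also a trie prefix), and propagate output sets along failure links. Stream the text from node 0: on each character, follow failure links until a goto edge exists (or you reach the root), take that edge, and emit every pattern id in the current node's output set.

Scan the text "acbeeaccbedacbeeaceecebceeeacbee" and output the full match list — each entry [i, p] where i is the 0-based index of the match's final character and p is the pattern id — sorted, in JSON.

Construct AC machine:
Trie (insert patterns):
  n0 'ε': a→10 b→1 c→7 e→20
  n1 'b': d→2  ←P4
  n2 'bd': a→3
  n3 'bda': e→4
  n4 'bdae': d→5
  n5 'bdaed': a→6
  n6 'bdaeda': ·  ←P0
  n7 'c': b→8 e→23
  n8 'cb': b→9
  n9 'cbb': ·  ←P1
  n10 'a': c→15 e→11
  n11 'ae': b→12
  n12 'aeb': c→13
  n13 'aebc': e→14
  n14 'aebce': ·  ←P2
  n15 'ac': b→16
  n16 'acb': e→17
  n17 'acbe': e→18
  n18 'acbee': a→19
  n19 'acbeea': ·  ←P3
  n20 'e': e→21
  n21 'ee': c→22
  n22 'eec': ·  ←P5
  n23 'ce': e→24  ←P7
  n24 'cee': ·  ←P6

Failure links (BFS by depth):
  fail(1) 'b': from fail(0)=0 chase 'b': 0 ⇒ 0;  out={4}∪out(0)={4}
  fail(7) 'c': from fail(0)=0 chase 'c': 0 ⇒ 0;  out=∅∪out(0)=∅
  fail(10) 'a': from fail(0)=0 chase 'a': 0 ⇒ 0;  out=∅∪out(0)=∅
  fail(20) 'e': from fail(0)=0 chase 'e': 0 ⇒ 0;  out=∅∪out(0)=∅
  fail(2) 'bd': from fail(1)=0 chase 'd': 0 ⇒ 0;  out=∅∪out(0)=∅
  fail(8) 'cb': from fail(7)=0 chase 'b': 0 ⇒ 1;  out=∅∪out(1)={4}
  fail(11) 'ae': from fail(10)=0 chase 'e': 0 ⇒ 20;  out=∅∪out(20)=∅
  fail(15) 'ac': from fail(10)=0 chase 'c': 0 ⇒ 7;  out=∅∪out(7)=∅
  fail(21) 'ee': from fail(20)=0 chase 'e': 0 ⇒ 20;  out=∅∪out(20)=∅
  fail(23) 'ce': from fail(7)=0 chase 'e': 0 ⇒ 20;  out={7}∪out(20)={7}
  fail(3) 'bda': from fail(2)=0 chase 'a': 0 ⇒ 10;  out=∅∪out(10)=∅
  fail(9) 'cbb': from fail(8)=1 chase 'b': 1→0 ⇒ 1;  out={1}∪out(1)={1,4}
  fail(12) 'aeb': from fail(11)=20 chase 'b': 20→0 ⇒ 1;  out=∅∪out(1)={4}
  fail(16) 'acb': from fail(15)=7 chase 'b': 7 ⇒ 8;  out=∅∪out(8)={4}
  fail(22) 'eec': from fail(21)=20 chase 'c': 20→0 ⇒ 7;  out={5}∪out(7)={5}
  fail(24) 'cee': from fail(23)=20 chase 'e': 20 ⇒ 21;  out={6}∪out(21)={6}
  fail(4) 'bdae': from fail(3)=10 chase 'e': 10 ⇒ 11;  out=∅∪out(11)=∅
  fail(13) 'aebc': from fail(12)=1 chase 'c': 1→0 ⇒ 7;  out=∅∪out(7)=∅
  fail(17) 'acbe': from fail(16)=8 chase 'e': 8→1→0 ⇒ 20;  out=∅∪out(20)=∅
  fail(5) 'bdaed': from fail(4)=11 chase 'd': 11→20→0 ⇒ 0;  out=∅∪out(0)=∅
  fail(14) 'aebce': from fail(13)=7 chase 'e': 7 ⇒ 23;  out={2}∪out(23)={2,7}
  fail(18) 'acbee': from fail(17)=20 chase 'e': 20 ⇒ 21;  out=∅∪out(21)=∅
  fail(6) 'bdaeda': from fail(5)=0 chase 'a': 0 ⇒ 10;  out={0}∪out(10)={0}
  fail(19) 'acbeea': from fail(18)=21 chase 'a': 21→20→0 ⇒ 10;  out={3}∪out(10)={3}

Text stream:
pos 0 'a': at 10
pos 1 'c': at 15
pos 2 'b': at 16  → match P4@[2:2]
pos 3 'e': at 17
pos 4 'e': at 18
pos 5 'a': at 19  → match P3@[0:5]
pos 6 'c': at 15 ·f
pos 7 'c': at 7 ·f
pos 8 'b': at 8  → match P4@[8:8]
pos 9 'e': at 20 ·f
pos 10 'd': at 0 ·f
pos 11 'a': at 10
pos 12 'c': at 15
pos 13 'b': at 16  → match P4@[13:13]
pos 14 'e': at 17
pos 15 'e': at 18
pos 16 'a': at 19  → match P3@[11:16]
pos 17 'c': at 15 ·f
pos 18 'e': at 23 ·f  → match P7@[17:18]
pos 19 'e': at 24  → match P6@[17:19]
pos 20 'c': at 22 ·f  → match P5@[18:20]
pos 21 'e': at 23 ·f  → match P7@[20:21]
pos 22 'b': at 1 ·f  → match P4@[22:22]
pos 23 'c': at 7 ·f
pos 24 'e': at 23  → match P7@[23:24]
pos 25 'e': at 24  → match P6@[23:25]
pos 26 'e': at 21 ·f
pos 27 'a': at 10 ·f
pos 28 'c': at 15
pos 29 'b': at 16  → match P4@[29:29]
pos 30 'e': at 17
pos 31 'e': at 18

All matches (sorted): [[2,4],[5,3],[8,4],[13,4],[16,3],[18,7],[19,6],[20,5],[21,7],[22,4],[24,7],[25,6],[29,4]]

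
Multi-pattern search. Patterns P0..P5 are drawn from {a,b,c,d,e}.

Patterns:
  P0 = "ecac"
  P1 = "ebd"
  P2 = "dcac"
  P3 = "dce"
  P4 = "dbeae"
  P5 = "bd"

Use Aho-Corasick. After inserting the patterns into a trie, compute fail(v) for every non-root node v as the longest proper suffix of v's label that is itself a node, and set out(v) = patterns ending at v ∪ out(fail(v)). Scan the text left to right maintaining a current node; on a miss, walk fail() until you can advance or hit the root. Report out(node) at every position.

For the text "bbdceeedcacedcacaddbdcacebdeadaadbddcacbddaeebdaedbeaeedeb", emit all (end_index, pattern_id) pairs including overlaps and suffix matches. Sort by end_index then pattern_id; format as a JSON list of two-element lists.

Build automaton:
Trie (insert patterns):
  0='ε' goto b→16 d→7 e→1
  1='e' goto b→5 c→2
  2='ec' goto a→3
  3='eca' goto c→4
  4='ecac' goto ·  ←P0
  5='eb' goto d→6
  6='ebd' goto ·  ←P1
  7='d' goto b→12 c→8
  8='dc' goto a→9 e→11
  9='dca' goto c→10
  10='dcac' goto ·  ←P2
  11='dce' goto ·  ←P3
  12='db' goto e→13
  13='dbe' goto a→14
  14='dbea' goto e→15
  15='dbeae' goto ·  ←P4
  16='b' goto d→17
  17='bd' goto ·  ←P5

BFS fail/out derivation:
  n1('e'): parent n0 fail=0; on 'e' 0 → fail=0;  out ∅∪∅=∅
  n7('d'): parent n0 fail=0; on 'd' 0 → fail=0;  out ∅∪∅=∅
  n16('b'): parent n0 fail=0; on 'b' 0 → fail=0;  out ∅∪∅=∅
  n2('ec'): parent n1 fail=0; on 'c' 0 → fail=0;  out ∅∪∅=∅
  n5('eb'): parent n1 fail=0; on 'b' 0 → fail=16;  out ∅∪∅=∅
  n8('dc'): parent n7 fail=0; on 'c' 0 → fail=0;  out ∅∪∅=∅
  n12('db'): parent n7 fail=0; on 'b' 0 → fail=16;  out ∅∪∅=∅
  n17('bd'): parent n16 fail=0; on 'd' 0 → fail=7;  out {5}∪∅={5}
  n3('eca'): parent n2 fail=0; on 'a' 0 → fail=0;  out ∅∪∅=∅
  n6('ebd'): parent n5 fail=16; on 'd' 16 → fail=17;  out {1}∪{5}={1,5}
  n9('dca'): parent n8 fail=0; on 'a' 0 → fail=0;  out ∅∪∅=∅
  n11('dce'): parent n8 fail=0; on 'e' 0 → fail=1;  out {3}∪∅={3}
  n13('dbe'): parent n12 fail=16; on 'e' 16→0 → fail=1;  out ∅∪∅=∅
  n4('ecac'): parent n3 fail=0; on 'c' 0 → fail=0;  out {0}∪∅={0}
  n10('dcac'): parent n9 fail=0; on 'c' 0 → fail=0;  out {2}∪∅={2}
  n14('dbea'): parent n13 fail=1; on 'a' 1→0 → fail=0;  out ∅∪∅=∅
  n15('dbeae'): parent n14 fail=0; on 'e' 0 → fail=1;  out {4}∪∅={4}

Scan:
i=0 'b': node 0→16
i=1 'b': node 16→16 (fail-walked)
i=2 'd': node 16→17  ** P5@[1:2]
i=3 'c': node 17→8 (fail-walked)
i=4 'e': node 8→11  ** P3@[2:4]
i=5 'e': node 11→1 (fail-walked)
i=6 'e': node 1→1 (fail-walked)
i=7 'd': node 1→7 (fail-walked)
i=8 'c': node 7→8
i=9 'a': node 8→9
i=10 'c': node 9→10  ** P2@[7:10]
i=11 'e': node 10→1 (fail-walked)
i=12 'd': node 1→7 (fail-walked)
i=13 'c': node 7→8
i=14 'a': node 8→9
i=15 'c': node 9→10  ** P2@[12:15]
i=16 'a': node 10→0 (fail-walked)
i=17 'd': node 0→7
i=18 'd': node 7→7 (fail-walked)
i=19 'b': node 7→12
i=20 'd': node 12→17 (fail-walked)  ** P5@[19:20]
i=21 'c': node 17→8 (fail-walked)
i=22 'a': node 8→9
i=23 'c': node 9→10  ** P2@[20:23]
i=24 'e': node 10→1 (fail-walked)
i=25 'b': node 1→5
i=26 'd': node 5→6  ** P1@[24:26],P5@[25:26]
i=27 'e': node 6→1 (fail-walked)
i=28 'a': node 1→0 (fail-walked)
i=29 'd': node 0→7
i=30 'a': node 7→0 (fail-walked)
i=31 'a': node 0→0
i=32 'd': node 0→7
i=33 'b': node 7→12
i=34 'd': node 12→17 (fail-walked)  ** P5@[33:34]
i=35 'd': node 17→7 (fail-walked)
i=36 'c': node 7→8
i=37 'a': node 8→9
i=38 'c': node 9→10  ** P2@[35:38]
i=39 'b': node 10→16 (fail-walked)
i=40 'd': node 16→17  ** P5@[39:40]
i=41 'd': node 17→7 (fail-walked)
i=42 'a': node 7→0 (fail-walked)
i=43 'e': node 0→1
i=44 'e': node 1→1 (fail-walked)
i=45 'b': node 1→5
i=46 'd': node 5→6  ** P1@[44:46],P5@[45:46]
i=47 'a': node 6→0 (fail-walked)
i=48 'e': node 0→1
i=49 'd': node 1→7 (fail-walked)
i=50 'b': node 7→12
i=51 'e': node 12→13
i=52 'a': node 13→14
i=53 'e': node 14→15  ** P4@[49:53]
i=54 'e': node 15→1 (fail-walked)
i=55 'd': node 1→7 (fail-walked)
i=56 'e': node 7→1 (fail-walked)
i=57 'b': node 1→5

Matches: [[2,5],[4,3],[10,2],[15,2],[20,5],[23,2],[26,1],[26,5],[34,5],[38,2],[40,5],[46,1],[46,5],[53,4]]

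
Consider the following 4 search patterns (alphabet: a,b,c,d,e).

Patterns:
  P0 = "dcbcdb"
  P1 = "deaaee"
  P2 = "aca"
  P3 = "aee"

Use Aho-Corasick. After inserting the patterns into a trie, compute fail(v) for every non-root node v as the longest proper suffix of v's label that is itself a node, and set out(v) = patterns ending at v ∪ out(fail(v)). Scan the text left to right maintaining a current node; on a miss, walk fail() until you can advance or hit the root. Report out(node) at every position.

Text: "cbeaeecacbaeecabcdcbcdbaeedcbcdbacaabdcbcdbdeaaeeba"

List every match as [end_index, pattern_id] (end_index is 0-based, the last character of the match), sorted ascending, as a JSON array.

Construct AC machine:
Trie nodes:
  n0 'ε': a→12 d→1
  n1 'd': c→2 e→7
  n2 'dc': b→3
  n3 'dcb': c→4
  n4 'dcbc': d→5
  n5 'dcbcd': b→6
  n6 'dcbcdb': ·  [P0 ends]
  n7 'de': a→8
  n8 'dea': a→9
  n9 'deaa': e→10
  n10 'deaae': e→11
  n11 'deaaee': ·  [P1 ends]
  n12 'a': c→13 e→15
  n13 'ac': a→14
  n14 'aca': ·  [P2 ends]
  n15 'ae': e→16
  n16 'aee': ·  [P3 ends]

BFS fail/out derivation:
  fail(1) 'd': from fail(0)=0 chase 'd': 0 ⇒ 0;  out=∅∪out(0)=∅
  fail(12) 'a': from fail(0)=0 chase 'a': 0 ⇒ 0;  out=∅∪out(0)=∅
  fail(2) 'dc': from fail(1)=0 chase 'c': 0 ⇒ 0;  out=∅∪out(0)=∅
  fail(7) 'de': from fail(1)=0 chase 'e': 0 ⇒ 0;  out=∅∪out(0)=∅
  fail(13) 'ac': from fail(12)=0 chase 'c': 0 ⇒ 0;  out=∅∪out(0)=∅
  fail(15) 'ae': from fail(12)=0 chase 'e': 0 ⇒ 0;  out=∅∪out(0)=∅
  fail(3) 'dcb': from fail(2)=0 chase 'b': 0 ⇒ 0;  out=∅∪out(0)=∅
  fail(8) 'dea': from fail(7)=0 chase 'a': 0 ⇒ 12;  out=∅∪out(12)=∅
  fail(14) 'aca': from fail(13)=0 chase 'a': 0 ⇒ 12;  out={2}∪out(12)={2}
  fail(16) 'aee': from fail(15)=0 chase 'e': 0 ⇒ 0;  out={3}∪out(0)={3}
  fail(4) 'dcbc': from fail(3)=0 chase 'c': 0 ⇒ 0;  out=∅∪out(0)=∅
  fail(9) 'deaa': from fail(8)=12 chase 'a': 12→0 ⇒ 12;  out=∅∪out(12)=∅
  fail(5) 'dcbcd': from fail(4)=0 chase 'd': 0 ⇒ 1;  out=∅∪out(1)=∅
  fail(10) 'deaae': from fail(9)=12 chase 'e': 12 ⇒ 15;  out=∅∪out(15)=∅
  fail(6) 'dcbcdb': from fail(5)=1 chase 'b': 1→0 ⇒ 0;  out={0}∪out(0)={0}
  fail(11) 'deaaee': from fail(10)=15 chase 'e': 15 ⇒ 16;  out={1}∪out(16)={1,3}

Run:
pos 0 'c': at 0
pos 1 'b': at 0
pos 2 'e': at 0
pos 3 'a': at 12
pos 4 'e': at 15
pos 5 'e': at 16  → match P3@[3:5]
pos 6 'c': at 0 ·f
pos 7 'a': at 12
pos 8 'c': at 13
pos 9 'b': at 0 ·f
pos 10 'a': at 12
pos 11 'e': at 15
pos 12 'e': at 16  → match P3@[10:12]
pos 13 'c': at 0 ·f
pos 14 'a': at 12
pos 15 'b': at 0 ·f
pos 16 'c': at 0
pos 17 'd': at 1
pos 18 'c': at 2
pos 19 'b': at 3
pos 20 'c': at 4
pos 21 'd': at 5
pos 22 'b': at 6  → match P0@[17:22]
pos 23 'a': at 12 ·f
pos 24 'e': at 15
pos 25 'e': at 16  → match P3@[23:25]
pos 26 'd': at 1 ·f
pos 27 'c': at 2
pos 28 'b': at 3
pos 29 'c': at 4
pos 30 'd': at 5
pos 31 'b': at 6  → match P0@[26:31]
pos 32 'a': at 12 ·f
pos 33 'c': at 13
pos 34 'a': at 14  → match P2@[32:34]
pos 35 'a': at 12 ·f
pos 36 'b': at 0 ·f
pos 37 'd': at 1
pos 38 'c': at 2
pos 39 'b': at 3
pos 40 'c': at 4
pos 41 'd': at 5
pos 42 'b': at 6  → match P0@[37:42]
pos 43 'd': at 1 ·f
pos 44 'e': at 7
pos 45 'a': at 8
pos 46 'a': at 9
pos 47 'e': at 10
pos 48 'e': at 11  → match P1@[43:48],P3@[46:48]
pos 49 'b': at 0 ·f
pos 50 'a': at 12

Result: [[5,3],[12,3],[22,0],[25,3],[31,0],[34,2],[42,0],[48,1],[48,3]]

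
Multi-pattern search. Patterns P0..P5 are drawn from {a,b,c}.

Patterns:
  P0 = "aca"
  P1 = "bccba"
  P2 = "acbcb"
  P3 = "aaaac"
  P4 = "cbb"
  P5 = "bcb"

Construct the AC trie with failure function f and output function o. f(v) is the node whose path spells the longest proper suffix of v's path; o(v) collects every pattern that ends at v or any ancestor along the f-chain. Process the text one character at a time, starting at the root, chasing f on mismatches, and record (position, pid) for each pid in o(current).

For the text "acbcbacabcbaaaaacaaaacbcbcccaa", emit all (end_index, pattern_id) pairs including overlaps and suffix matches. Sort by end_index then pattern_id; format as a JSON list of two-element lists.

Build automaton:
Trie nodes:
  n0 'ε': a→1 b→4 c→16
  n1 'a': a→12 c→2
  n2 'ac': a→3 b→9
  n3 'aca': ·  ←P0
  n4 'b': c→5
  n5 'bc': b→19 c→6
  n6 'bcc': b→7
  n7 'bccb': a→8
  n8 'bccba': ·  ←P1
  n9 'acb': c→10
  n10 'acbc': b→11
  n11 'acbcb': ·  ←P2
  n12 'aa': a→13
  n13 'aaa': a→14
  n14 'aaaa': c→15
  n15 'aaaac': ·  ←P3
  n16 'c': b→17
  n17 'cb': b→18
  n18 'cbb': ·  ←P4
  n19 'bcb': ·  ←P5

BFS fail/out derivation:
  n1('a'): parent n0 fail=0; on 'a' 0 → fail=0;  out ∅∪∅=∅
  n4('b'): parent n0 fail=0; on 'b' 0 → fail=0;  out ∅∪∅=∅
  n16('c'): parent n0 fail=0; on 'c' 0 → fail=0;  out ∅∪∅=∅
  n2('ac'): parent n1 fail=0; on 'c' 0 → fail=16;  out ∅∪∅=∅
  n5('bc'): parent n4 fail=0; on 'c' 0 → fail=16;  out ∅∪∅=∅
  n12('aa'): parent n1 fail=0; on 'a' 0 → fail=1;  out ∅∪∅=∅
  n17('cb'): parent n16 fail=0; on 'b' 0 → fail=4;  out ∅∪∅=∅
  n3('aca'): parent n2 fail=16; on 'a' 16→0 → fail=1;  out {0}∪∅={0}
  n6('bcc'): parent n5 fail=16; on 'c' 16→0 → fail=16;  out ∅∪∅=∅
  n9('acb'): parent n2 fail=16; on 'b' 16 → fail=17;  out ∅∪∅=∅
  n13('aaa'): parent n12 fail=1; on 'a' 1 → fail=12;  out ∅∪∅=∅
  n18('cbb'): parent n17 fail=4; on 'b' 4→0 → fail=4;  out {4}∪∅={4}
  n19('bcb'): parent n5 fail=16; on 'b' 16 → fail=17;  out {5}∪∅={5}
  n7('bccb'): parent n6 fail=16; on 'b' 16 → fail=17;  out ∅∪∅=∅
  n10('acbc'): parent n9 fail=17; on 'c' 17→4 → fail=5;  out ∅∪∅=∅
  n14('aaaa'): parent n13 fail=12; on 'a' 12 → fail=13;  out ∅∪∅=∅
  n8('bccba'): parent n7 fail=17; on 'a' 17→4→0 → fail=1;  out {1}∪∅={1}
  n11('acbcb'): parent n10 fail=5; on 'b' 5 → fail=19;  out {2}∪{5}={2,5}
  n15('aaaac'): parent n14 fail=13; on 'c' 13→12→1 → fail=2;  out {3}∪∅={3}

Text stream:
[0] read 'a'  n0⇒n1
[1] read 'c'  n1⇒n2
[2] read 'b'  n2⇒n9
[3] read 'c'  n9⇒n10
[4] read 'b'  n10⇒n11  emit P2@[0:4],P5@[2:4]
[5] read 'a'  n11⇒n1 (via fail)
[6] read 'c'  n1⇒n2
[7] read 'a'  n2⇒n3  emit P0@[5:7]
[8] read 'b'  n3⇒n4 (via fail)
[9] read 'c'  n4⇒n5
[10] read 'b'  n5⇒n19  emit P5@[8:10]
[11] read 'a'  n19⇒n1 (via fail)
[12] read 'a'  n1⇒n12
[13] read 'a'  n12⇒n13
[14] read 'a'  n13⇒n14
[15] read 'a'  n14⇒n14 (via fail)
[16] read 'c'  n14⇒n15  emit P3@[12:16]
[17] read 'a'  n15⇒n3 (via fail)  emit P0@[15:17]
[18] read 'a'  n3⇒n12 (via fail)
[19] read 'a'  n12⇒n13
[20] read 'a'  n13⇒n14
[21] read 'c'  n14⇒n15  emit P3@[17:21]
[22] read 'b'  n15⇒n9 (via fail)
[23] read 'c'  n9⇒n10
[24] read 'b'  n10⇒n11  emit P2@[20:24],P5@[22:24]
[25] read 'c'  n11⇒n5 (via fail)
[26] read 'c'  n5⇒n6
[27] read 'c'  n6⇒n16 (via fail)
[28] read 'a'  n16⇒n1 (via fail)
[29] read 'a'  n1⇒n12

Result: [[4,2],[4,5],[7,0],[10,5],[16,3],[17,0],[21,3],[24,2],[24,5]]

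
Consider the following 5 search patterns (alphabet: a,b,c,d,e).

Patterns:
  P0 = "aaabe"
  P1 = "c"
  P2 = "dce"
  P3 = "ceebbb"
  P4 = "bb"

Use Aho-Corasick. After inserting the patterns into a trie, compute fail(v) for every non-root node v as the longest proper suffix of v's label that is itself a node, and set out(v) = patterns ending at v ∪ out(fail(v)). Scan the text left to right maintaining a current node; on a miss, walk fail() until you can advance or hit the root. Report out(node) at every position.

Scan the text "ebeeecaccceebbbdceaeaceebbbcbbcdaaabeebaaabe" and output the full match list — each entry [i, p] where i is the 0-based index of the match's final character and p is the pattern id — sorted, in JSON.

Build:
Trie nodes:
  n0 'ε': a→1 b→15 c→6 d→7
  n1 'a': a→2
  n2 'aa': a→3
  n3 'aaa': b→4
  n4 'aaab': e→5
  n5 'aaabe': ·  ←P0
  n6 'c': e→10  ←P1
  n7 'd': c→8
  n8 'dc': e→9
  n9 'dce': ·  ←P2
  n10 'ce': e→11
  n11 'cee': b→12
  n12 'ceeb': b→13
  n13 'ceebb': b→14
  n14 'ceebbb': ·  ←P3
  n15 'b': b→16
  n16 'bb': ·  ←P4

Failure links (BFS by depth):
  fail(1) 'a': from fail(0)=0 chase 'a': 0 ⇒ 0;  out=∅∪out(0)=∅
  fail(6) 'c': from fail(0)=0 chase 'c': 0 ⇒ 0;  out={1}∪out(0)={1}
  fail(7) 'd': from fail(0)=0 chase 'd': 0 ⇒ 0;  out=∅∪out(0)=∅
  fail(15) 'b': from fail(0)=0 chase 'b': 0 ⇒ 0;  out=∅∪out(0)=∅
  fail(2) 'aa': from fail(1)=0 chase 'a': 0 ⇒ 1;  out=∅∪out(1)=∅
  fail(8) 'dc': from fail(7)=0 chase 'c': 0 ⇒ 6;  out=∅∪out(6)={1}
  fail(10) 'ce': from fail(6)=0 chase 'e': 0 ⇒ 0;  out=∅∪out(0)=∅
  fail(16) 'bb': from fail(15)=0 chase 'b': 0 ⇒ 15;  out={4}∪out(15)={4}
  fail(3) 'aaa': from fail(2)=1 chase 'a': 1 ⇒ 2;  out=∅∪out(2)=∅
  fail(9) 'dce': from fail(8)=6 chase 'e': 6 ⇒ 10;  out={2}∪out(10)={2}
  fail(11) 'cee': from fail(10)=0 chase 'e': 0 ⇒ 0;  out=∅∪out(0)=∅
  fail(4) 'aaab': from fail(3)=2 chase 'b': 2→1→0 ⇒ 15;  out=∅∪out(15)=∅
  fail(12) 'ceeb': from fail(11)=0 chase 'b': 0 ⇒ 15;  out=∅∪out(15)=∅
  fail(5) 'aaabe': from fail(4)=15 chase 'e': 15→0 ⇒ 0;  out={0}∪out(0)={0}
  fail(13) 'ceebb': from fail(12)=15 chase 'b': 15 ⇒ 16;  out=∅∪out(16)={4}
  fail(14) 'ceebbb': from fail(13)=16 chase 'b': 16→15 ⇒ 16;  out={3}∪out(16)={3,4}

Scan:
pos 0 'e': at 0
pos 1 'b': at 15
pos 2 'e': at 0 (via fail)
pos 3 'e': at 0
pos 4 'e': at 0
pos 5 'c': at 6  → match P1@[5:5]
pos 6 'a': at 1 (via fail)
pos 7 'c': at 6 (via fail)  → match P1@[7:7]
pos 8 'c': at 6 (via fail)  → match P1@[8:8]
pos 9 'c': at 6 (via fail)  → match P1@[9:9]
pos 10 'e': at 10
pos 11 'e': at 11
pos 12 'b': at 12
pos 13 'b': at 13  → match P4@[12:13]
pos 14 'b': at 14  → match P3@[9:14],P4@[13:14]
pos 15 'd': at 7 (via fail)
pos 16 'c': at 8  → match P1@[16:16]
pos 17 'e': at 9  → match P2@[15:17]
pos 18 'a': at 1 (via fail)
pos 19 'e': at 0 (via fail)
pos 20 'a': at 1
pos 21 'c': at 6 (via fail)  → match P1@[21:21]
pos 22 'e': at 10
pos 23 'e': at 11
pos 24 'b': at 12
pos 25 'b': at 13  → match P4@[24:25]
pos 26 'b': at 14  → match P3@[21:26],P4@[25:26]
pos 27 'c': at 6 (via fail)  → match P1@[27:27]
pos 28 'b': at 15 (via fail)
pos 29 'b': at 16  → match P4@[28:29]
pos 30 'c': at 6 (via fail)  → match P1@[30:30]
pos 31 'd': at 7 (via fail)
pos 32 'a': at 1 (via fail)
pos 33 'a': at 2
pos 34 'a': at 3
pos 35 'b': at 4
pos 36 'e': at 5  → match P0@[32:36]
pos 37 'e': at 0 (via fail)
pos 38 'b': at 15
pos 39 'a': at 1 (via fail)
pos 40 'a': at 2
pos 41 'a': at 3
pos 42 'b': at 4
pos 43 'e': at 5  → match P0@[39:43]

All matches (sorted): [[5,1],[7,1],[8,1],[9,1],[13,4],[14,3],[14,4],[16,1],[17,2],[21,1],[25,4],[26,3],[26,4],[27,1],[29,4],[30,1],[36,0],[43,0]]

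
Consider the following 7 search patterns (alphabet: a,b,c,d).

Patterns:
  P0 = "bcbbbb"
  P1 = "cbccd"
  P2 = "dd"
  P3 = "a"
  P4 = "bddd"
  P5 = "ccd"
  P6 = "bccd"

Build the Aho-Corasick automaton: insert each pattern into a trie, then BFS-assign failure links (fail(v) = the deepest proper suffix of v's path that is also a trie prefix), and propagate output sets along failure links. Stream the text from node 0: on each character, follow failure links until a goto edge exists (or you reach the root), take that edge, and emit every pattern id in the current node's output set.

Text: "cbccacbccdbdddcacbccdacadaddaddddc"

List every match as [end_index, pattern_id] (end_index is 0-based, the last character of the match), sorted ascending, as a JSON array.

Build:
Trie (insert patterns):
  n0 'ε': a→14 b→1 c→7 d→12
  n1 'b': c→2 d→15
  n2 'bc': b→3 c→20
  n3 'bcb': b→4
  n4 'bcbb': b→5
  n5 'bcbbb': b→6
  n6 'bcbbbb': ·  ←P0
  n7 'c': b→8 c→18
  n8 'cb': c→9
  n9 'cbc': c→10
  n10 'cbcc': d→11
  n11 'cbccd': ·  ←P1
  n12 'd': d→13
  n13 'dd': ·  ←P2
  n14 'a': ·  ←P3
  n15 'bd': d→16
  n16 'bdd': d→17
  n17 'bddd': ·  ←P4
  n18 'cc': d→19
  n19 'ccd': ·  ←P5
  n20 'bcc': d→21
  n21 'bccd': ·  ←P6

BFS fail/out derivation:
  fail(1) 'b': from fail(0)=0 chase 'b': 0 ⇒ 0;  out=∅∪out(0)=∅
  fail(7) 'c': from fail(0)=0 chase 'c': 0 ⇒ 0;  out=∅∪out(0)=∅
  fail(12) 'd': from fail(0)=0 chase 'd': 0 ⇒ 0;  out=∅∪out(0)=∅
  fail(14) 'a': from fail(0)=0 chase 'a': 0 ⇒ 0;  out={3}∪out(0)={3}
  fail(2) 'bc': from fail(1)=0 chase 'c': 0 ⇒ 7;  out=∅∪out(7)=∅
  fail(8) 'cb': from fail(7)=0 chase 'b': 0 ⇒ 1;  out=∅∪out(1)=∅
  fail(13) 'dd': from fail(12)=0 chase 'd': 0 ⇒ 12;  out={2}∪out(12)={2}
  fail(15) 'bd': from fail(1)=0 chase 'd': 0 ⇒ 12;  out=∅∪out(12)=∅
  fail(18) 'cc': from fail(7)=0 chase 'c': 0 ⇒ 7;  out=∅∪out(7)=∅
  fail(3) 'bcb': from fail(2)=7 chase 'b': 7 ⇒ 8;  out=∅∪out(8)=∅
  fail(9) 'cbc': from fail(8)=1 chase 'c': 1 ⇒ 2;  out=∅∪out(2)=∅
  fail(16) 'bdd': from fail(15)=12 chase 'd': 12 ⇒ 13;  out=∅∪out(13)={2}
  fail(19) 'ccd': from fail(18)=7 chase 'd': 7→0 ⇒ 12;  out={5}∪out(12)={5}
  fail(20) 'bcc': from fail(2)=7 chase 'c': 7 ⇒ 18;  out=∅∪out(18)=∅
  fail(4) 'bcbb': from fail(3)=8 chase 'b': 8→1→0 ⇒ 1;  out=∅∪out(1)=∅
  fail(10) 'cbcc': from fail(9)=2 chase 'c': 2 ⇒ 20;  out=∅∪out(20)=∅
  fail(17) 'bddd': from fail(16)=13 chase 'd': 13→12 ⇒ 13;  out={4}∪out(13)={2,4}
  fail(21) 'bccd': from fail(20)=18 chase 'd': 18 ⇒ 19;  out={6}∪out(19)={5,6}
  fail(5) 'bcbbb': from fail(4)=1 chase 'b': 1→0 ⇒ 1;  out=∅∪out(1)=∅
  fail(11) 'cbccd': from fail(10)=20 chase 'd': 20 ⇒ 21;  out={1}∪out(21)={1,5,6}
  fail(6) 'bcbbbb': from fail(5)=1 chase 'b': 1→0 ⇒ 1;  out={0}∪out(1)={0}

Run:
[0] read 'c'  n0⇒n7
[1] read 'b'  n7⇒n8
[2] read 'c'  n8⇒n9
[3] read 'c'  n9⇒n10
[4] read 'a'  n10⇒n14 (fail-walked)  ** P3@[4:4]
[5] read 'c'  n14⇒n7 (fail-walked)
[6] read 'b'  n7⇒n8
[7] read 'c'  n8⇒n9
[8] read 'c'  n9⇒n10
[9] read 'd'  n10⇒n11  ** P1@[5:9],P5@[7:9],P6@[6:9]
[10] read 'b'  n11⇒n1 (fail-walked)
[11] read 'd'  n1⇒n15
[12] read 'd'  n15⇒n16  ** P2@[11:12]
[13] read 'd'  n16⇒n17  ** P2@[12:13],P4@[10:13]
[14] read 'c'  n17⇒n7 (fail-walked)
[15] read 'a'  n7⇒n14 (fail-walked)  ** P3@[15:15]
[16] read 'c'  n14⇒n7 (fail-walked)
[17] read 'b'  n7⇒n8
[18] read 'c'  n8⇒n9
[19] read 'c'  n9⇒n10
[20] read 'd'  n10⇒n11  ** P1@[16:20],P5@[18:20],P6@[17:20]
[21] read 'a'  n11⇒n14 (fail-walked)  ** P3@[21:21]
[22] read 'c'  n14⇒n7 (fail-walked)
[23] read 'a'  n7⇒n14 (fail-walked)  ** P3@[23:23]
[24] read 'd'  n14⇒n12 (fail-walked)
[25] read 'a'  n12⇒n14 (fail-walked)  ** P3@[25:25]
[26] read 'd'  n14⇒n12 (fail-walked)
[27] read 'd'  n12⇒n13  ** P2@[26:27]
[28] read 'a'  n13⇒n14 (fail-walked)  ** P3@[28:28]
[29] read 'd'  n14⇒n12 (fail-walked)
[30] read 'd'  n12⇒n13  ** P2@[29:30]
[31] read 'd'  n13⇒n13 (fail-walked)  ** P2@[30:31]
[32] read 'd'  n13⇒n13 (fail-walked)  ** P2@[31:32]
[33] read 'c'  n13⇒n7 (fail-walked)

Matches: [[4,3],[9,1],[9,5],[9,6],[12,2],[13,2],[13,4],[15,3],[20,1],[20,5],[20,6],[21,3],[23,3],[25,3],[27,2],[28,3],[30,2],[31,2],[32,2]]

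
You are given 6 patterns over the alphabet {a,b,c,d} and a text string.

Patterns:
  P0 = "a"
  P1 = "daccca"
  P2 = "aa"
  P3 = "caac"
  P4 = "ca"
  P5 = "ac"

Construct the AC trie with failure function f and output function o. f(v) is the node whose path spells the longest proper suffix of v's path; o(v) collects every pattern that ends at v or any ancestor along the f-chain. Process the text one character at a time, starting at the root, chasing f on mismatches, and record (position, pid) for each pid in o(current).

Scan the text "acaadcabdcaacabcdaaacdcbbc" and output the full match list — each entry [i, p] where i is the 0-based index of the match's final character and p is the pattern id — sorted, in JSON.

Construct AC machine:
Trie (insert patterns):
  n0 'ε': a→1 c→9 d→2
  n1 'a': a→8 c→13  [P0 ends]
  n2 'd': a→3
  n3 'da': c→4
  n4 'dac': c→5
  n5 'dacc': c→6
  n6 'daccc': a→7
  n7 'daccca': ·  [P1 ends]
  n8 'aa': ·  [P2 ends]
  n9 'c': a→10
  n10 'ca': a→11  [P4 ends]
  n11 'caa': c→12
  n12 'caac': ·  [P3 ends]
  n13 'ac': ·  [P5 ends]

BFS fail/out derivation:
  n1('a'): parent n0 fail=0; on 'a' 0 → fail=0;  out {0}∪∅={0}
  n2('d'): parent n0 fail=0; on 'd' 0 → fail=0;  out ∅∪∅=∅
  n9('c'): parent n0 fail=0; on 'c' 0 → fail=0;  out ∅∪∅=∅
  n3('da'): parent n2 fail=0; on 'a' 0 → fail=1;  out ∅∪{0}={0}
  n8('aa'): parent n1 fail=0; on 'a' 0 → fail=1;  out {2}∪{0}={0,2}
  n10('ca'): parent n9 fail=0; on 'a' 0 → fail=1;  out {4}∪{0}={0,4}
  n13('ac'): parent n1 fail=0; on 'c' 0 → fail=9;  out {5}∪∅={5}
  n4('dac'): parent n3 fail=1; on 'c' 1 → fail=13;  out ∅∪{5}={5}
  n11('caa'): parent n10 fail=1; on 'a' 1 → fail=8;  out ∅∪{0,2}={0,2}
  n5('dacc'): parent n4 fail=13; on 'c' 13→9→0 → fail=9;  out ∅∪∅=∅
  n12('caac'): parent n11 fail=8; on 'c' 8→1 → fail=13;  out {3}∪{5}={3,5}
  n6('daccc'): parent n5 fail=9; on 'c' 9→0 → fail=9;  out ∅∪∅=∅
  n7('daccca'): parent n6 fail=9; on 'a' 9 → fail=10;  out {1}∪{0,4}={0,1,4}

Scan:
pos 0 'a': at 1  → match P0@[0:0]
pos 1 'c': at 13  → match P5@[0:1]
pos 2 'a': at 10 (fail-walked)  → match P0@[2:2],P4@[1:2]
pos 3 'a': at 11  → match P0@[3:3],P2@[2:3]
pos 4 'd': at 2 (fail-walked)
pos 5 'c': at 9 (fail-walked)
pos 6 'a': at 10  → match P0@[6:6],P4@[5:6]
pos 7 'b': at 0 (fail-walked)
pos 8 'd': at 2
pos 9 'c': at 9 (fail-walked)
pos 10 'a': at 10  → match P0@[10:10],P4@[9:10]
pos 11 'a': at 11  → match P0@[11:11],P2@[10:11]
pos 12 'c': at 12  → match P3@[9:12],P5@[11:12]
pos 13 'a': at 10 (fail-walked)  → match P0@[13:13],P4@[12:13]
pos 14 'b': at 0 (fail-walked)
pos 15 'c': at 9
pos 16 'd': at 2 (fail-walked)
pos 17 'a': at 3  → match P0@[17:17]
pos 18 'a': at 8 (fail-walked)  → match P0@[18:18],P2@[17:18]
pos 19 'a': at 8 (fail-walked)  → match P0@[19:19],P2@[18:19]
pos 20 'c': at 13 (fail-walked)  → match P5@[19:20]
pos 21 'd': at 2 (fail-walked)
pos 22 'c': at 9 (fail-walked)
pos 23 'b': at 0 (fail-walked)
pos 24 'b': at 0
pos 25 'c': at 9

All matches (sorted): [[0,0],[1,5],[2,0],[2,4],[3,0],[3,2],[6,0],[6,4],[10,0],[10,4],[11,0],[11,2],[12,3],[12,5],[13,0],[13,4],[17,0],[18,0],[18,2],[19,0],[19,2],[20,5]]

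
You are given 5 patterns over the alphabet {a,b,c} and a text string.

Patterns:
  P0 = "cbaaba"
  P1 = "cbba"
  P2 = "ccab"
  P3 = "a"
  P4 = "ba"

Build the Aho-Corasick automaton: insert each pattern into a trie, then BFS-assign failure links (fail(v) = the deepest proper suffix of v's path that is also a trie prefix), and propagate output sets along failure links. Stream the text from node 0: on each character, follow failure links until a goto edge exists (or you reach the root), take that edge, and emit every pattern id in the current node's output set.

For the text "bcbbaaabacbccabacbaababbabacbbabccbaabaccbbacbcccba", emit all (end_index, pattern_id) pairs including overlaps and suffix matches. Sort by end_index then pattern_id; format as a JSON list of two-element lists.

Build:
Trie (insert patterns):
  n0 'ε': a→12 b→13 c→1
  n1 'c': b→2 c→9
  n2 'cb': a→3 b→7
  n3 'cba': a→4
  n4 'cbaa': b→5
  n5 'cbaab': a→6
  n6 'cbaaba': ·  ←P0
  n7 'cbb': a→8
  n8 'cbba': ·  ←P1
  n9 'cc': a→10
  n10 'cca': b→11
  n11 'ccab': ·  ←P2
  n12 'a': ·  ←P3
  n13 'b': a→14
  n14 'ba': ·  ←P4

BFS fail/out derivation:
  n1('c'): parent n0 fail=0; on 'c' 0 → fail=0;  out ∅∪∅=∅
  n12('a'): parent n0 fail=0; on 'a' 0 → fail=0;  out {3}∪∅={3}
  n13('b'): parent n0 fail=0; on 'b' 0 → fail=0;  out ∅∪∅=∅
  n2('cb'): parent n1 fail=0; on 'b' 0 → fail=13;  out ∅∪∅=∅
  n9('cc'): parent n1 fail=0; on 'c' 0 → fail=1;  out ∅∪∅=∅
  n14('ba'): parent n13 fail=0; on 'a' 0 → fail=12;  out {4}∪{3}={3,4}
  n3('cba'): parent n2 fail=13; on 'a' 13 → fail=14;  out ∅∪{3,4}={3,4}
  n7('cbb'): parent n2 fail=13; on 'b' 13→0 → fail=13;  out ∅∪∅=∅
  n10('cca'): parent n9 fail=1; on 'a' 1→0 → fail=12;  out ∅∪{3}={3}
  n4('cbaa'): parent n3 fail=14; on 'a' 14→12→0 → fail=12;  out ∅∪{3}={3}
  n8('cbba'): parent n7 fail=13; on 'a' 13 → fail=14;  out {1}∪{3,4}={1,3,4}
  n11('ccab'): parent n10 fail=12; on 'b' 12→0 → fail=13;  out {2}∪∅={2}
  n5('cbaab'): parent n4 fail=12; on 'b' 12→0 → fail=13;  out ∅∪∅=∅
  n6('cbaaba'): parent n5 fail=13; on 'a' 13 → fail=14;  out {0}∪{3,4}={0,3,4}

Run:
pos 0 'b': at 13
pos 1 'c': at 1 ·f
pos 2 'b': at 2
pos 3 'b': at 7
pos 4 'a': at 8  ** P1@[1:4],P3@[4:4],P4@[3:4]
pos 5 'a': at 12 ·f  ** P3@[5:5]
pos 6 'a': at 12 ·f  ** P3@[6:6]
pos 7 'b': at 13 ·f
pos 8 'a': at 14  ** P3@[8:8],P4@[7:8]
pos 9 'c': at 1 ·f
pos 10 'b': at 2
pos 11 'c': at 1 ·f
pos 12 'c': at 9
pos 13 'a': at 10  ** P3@[13:13]
pos 14 'b': at 11  ** P2@[11:14]
pos 15 'a': at 14 ·f  ** P3@[15:15],P4@[14:15]
pos 16 'c': at 1 ·f
pos 17 'b': at 2
pos 18 'a': at 3  ** P3@[18:18],P4@[17:18]
pos 19 'a': at 4  ** P3@[19:19]
pos 20 'b': at 5
pos 21 'a': at 6  ** P0@[16:21],P3@[21:21],P4@[20:21]
pos 22 'b': at 13 ·f
pos 23 'b': at 13 ·f
pos 24 'a': at 14  ** P3@[24:24],P4@[23:24]
pos 25 'b': at 13 ·f
pos 26 'a': at 14  ** P3@[26:26],P4@[25:26]
pos 27 'c': at 1 ·f
pos 28 'b': at 2
pos 29 'b': at 7
pos 30 'a': at 8  ** P1@[27:30],P3@[30:30],P4@[29:30]
pos 31 'b': at 13 ·f
pos 32 'c': at 1 ·f
pos 33 'c': at 9
pos 34 'b': at 2 ·f
pos 35 'a': at 3  ** P3@[35:35],P4@[34:35]
pos 36 'a': at 4  ** P3@[36:36]
pos 37 'b': at 5
pos 38 'a': at 6  ** P0@[33:38],P3@[38:38],P4@[37:38]
pos 39 'c': at 1 ·f
pos 40 'c': at 9
pos 41 'b': at 2 ·f
pos 42 'b': at 7
pos 43 'a': at 8  ** P1@[40:43],P3@[43:43],P4@[42:43]
pos 44 'c': at 1 ·f
pos 45 'b': at 2
pos 46 'c': at 1 ·f
pos 47 'c': at 9
pos 48 'c': at 9 ·f
pos 49 'b': at 2 ·f
pos 50 'a': at 3  ** P3@[50:50],P4@[49:50]

Result: [[4,1],[4,3],[4,4],[5,3],[6,3],[8,3],[8,4],[13,3],[14,2],[15,3],[15,4],[18,3],[18,4],[19,3],[21,0],[21,3],[21,4],[24,3],[24,4],[26,3],[26,4],[30,1],[30,3],[30,4],[35,3],[35,4],[36,3],[38,0],[38,3],[38,4],[43,1],[43,3],[43,4],[50,3],[50,4]]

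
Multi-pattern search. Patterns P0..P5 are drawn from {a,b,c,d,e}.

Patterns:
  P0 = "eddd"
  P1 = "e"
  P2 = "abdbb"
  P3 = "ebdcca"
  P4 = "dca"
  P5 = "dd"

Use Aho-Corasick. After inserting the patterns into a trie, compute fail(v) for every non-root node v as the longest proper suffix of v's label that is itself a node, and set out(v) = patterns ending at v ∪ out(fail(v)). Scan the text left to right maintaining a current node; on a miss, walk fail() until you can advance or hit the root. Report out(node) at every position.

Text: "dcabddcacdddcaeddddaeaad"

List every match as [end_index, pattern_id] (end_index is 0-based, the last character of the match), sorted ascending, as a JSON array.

Build automaton:
Trie (insert patterns):
  0='ε' goto a→5 d→15 e→1
  1='e' goto b→10 d→2  ←P1
  2='ed' goto d→3
  3='edd' goto d→4
  4='eddd' goto ·  ←P0
  5='a' goto b→6
  6='ab' goto d→7
  7='abd' goto b→8
  8='abdb' goto b→9
  9='abdbb' goto ·  ←P2
  10='eb' goto d→11
  11='ebd' goto c→12
  12='ebdc' goto c→13
  13='ebdcc' goto a→14
  14='ebdcca' goto ·  ←P3
  15='d' goto c→16 d→18
  16='dc' goto a→17
  17='dca' goto ·  ←P4
  18='dd' goto ·  ←P5

BFS fail/out derivation:
  n1('e'): parent n0 fail=0; on 'e' 0 → fail=0;  out {1}∪∅={1}
  n5('a'): parent n0 fail=0; on 'a' 0 → fail=0;  out ∅∪∅=∅
  n15('d'): parent n0 fail=0; on 'd' 0 → fail=0;  out ∅∪∅=∅
  n2('ed'): parent n1 fail=0; on 'd' 0 → fail=15;  out ∅∪∅=∅
  n6('ab'): parent n5 fail=0; on 'b' 0 → fail=0;  out ∅∪∅=∅
  n10('eb'): parent n1 fail=0; on 'b' 0 → fail=0;  out ∅∪∅=∅
  n16('dc'): parent n15 fail=0; on 'c' 0 → fail=0;  out ∅∪∅=∅
  n18('dd'): parent n15 fail=0; on 'd' 0 → fail=15;  out {5}∪∅={5}
  n3('edd'): parent n2 fail=15; on 'd' 15 → fail=18;  out ∅∪{5}={5}
  n7('abd'): parent n6 fail=0; on 'd' 0 → fail=15;  out ∅∪∅=∅
  n11('ebd'): parent n10 fail=0; on 'd' 0 → fail=15;  out ∅∪∅=∅
  n17('dca'): parent n16 fail=0; on 'a' 0 → fail=5;  out {4}∪∅={4}
  n4('eddd'): parent n3 fail=18; on 'd' 18→15 → fail=18;  out {0}∪{5}={0,5}
  n8('abdb'): parent n7 fail=15; on 'b' 15→0 → fail=0;  out ∅∪∅=∅
  n12('ebdc'): parent n11 fail=15; on 'c' 15 → fail=16;  out ∅∪∅=∅
  n9('abdbb'): parent n8 fail=0; on 'b' 0 → fail=0;  out {2}∪∅={2}
  n13('ebdcc'): parent n12 fail=16; on 'c' 16→0 → fail=0;  out ∅∪∅=∅
  n14('ebdcca'): parent n13 fail=0; on 'a' 0 → fail=5;  out {3}∪∅={3}

Text stream:
i=0 'd': node 0→15
i=1 'c': node 15→16
i=2 'a': node 16→17  → match P4@[0:2]
i=3 'b': node 17→6 (via fail)
i=4 'd': node 6→7
i=5 'd': node 7→18 (via fail)  → match P5@[4:5]
i=6 'c': node 18→16 (via fail)
i=7 'a': node 16→17  → match P4@[5:7]
i=8 'c': node 17→0 (via fail)
i=9 'd': node 0→15
i=10 'd': node 15→18  → match P5@[9:10]
i=11 'd': node 18→18 (via fail)  → match P5@[10:11]
i=12 'c': node 18→16 (via fail)
i=13 'a': node 16→17  → match P4@[11:13]
i=14 'e': node 17→1 (via fail)  → match P1@[14:14]
i=15 'd': node 1→2
i=16 'd': node 2→3  → match P5@[15:16]
i=17 'd': node 3→4  → match P0@[14:17],P5@[16:17]
i=18 'd': node 4→18 (via fail)  → match P5@[17:18]
i=19 'a': node 18→5 (via fail)
i=20 'e': node 5→1 (via fail)  → match P1@[20:20]
i=21 'a': node 1→5 (via fail)
i=22 'a': node 5→5 (via fail)
i=23 'd': node 5→15 (via fail)

Result: [[2,4],[5,5],[7,4],[10,5],[11,5],[13,4],[14,1],[16,5],[17,0],[17,5],[18,5],[20,1]]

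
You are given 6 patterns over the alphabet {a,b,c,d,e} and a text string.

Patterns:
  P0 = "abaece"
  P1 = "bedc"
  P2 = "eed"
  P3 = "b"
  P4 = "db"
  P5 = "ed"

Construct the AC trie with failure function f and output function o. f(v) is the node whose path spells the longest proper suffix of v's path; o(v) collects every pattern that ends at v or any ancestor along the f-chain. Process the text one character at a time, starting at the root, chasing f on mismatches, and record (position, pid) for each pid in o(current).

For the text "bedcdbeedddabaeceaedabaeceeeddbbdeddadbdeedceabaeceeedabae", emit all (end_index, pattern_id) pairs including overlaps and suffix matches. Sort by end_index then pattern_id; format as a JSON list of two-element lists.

Build automaton:
Trie nodes:
  n0 'ε': a→1 b→7 d→14 e→11
  n1 'a': b→2
  n2 'ab': a→3
  n3 'aba': e→4
  n4 'abae': c→5
  n5 'abaec': e→6
  n6 'abaece': ·  ←P0
  n7 'b': e→8  ←P3
  n8 'be': d→9
  n9 'bed': c→10
  n10 'bedc': ·  ←P1
  n11 'e': d→16 e→12
  n12 'ee': d→13
  n13 'eed': ·  ←P2
  n14 'd': b→15
  n15 'db': ·  ←P4
  n16 'ed': ·  ←P5

BFS fail/out derivation:
  fail(1) 'a': from fail(0)=0 chase 'a': 0 ⇒ 0;  out=∅∪out(0)=∅
  fail(7) 'b': from fail(0)=0 chase 'b': 0 ⇒ 0;  out={3}∪out(0)={3}
  fail(11) 'e': from fail(0)=0 chase 'e': 0 ⇒ 0;  out=∅∪out(0)=∅
  fail(14) 'd': from fail(0)=0 chase 'd': 0 ⇒ 0;  out=∅∪out(0)=∅
  fail(2) 'ab': from fail(1)=0 chase 'b': 0 ⇒ 7;  out=∅∪out(7)={3}
  fail(8) 'be': from fail(7)=0 chase 'e': 0 ⇒ 11;  out=∅∪out(11)=∅
  fail(12) 'ee': from fail(11)=0 chase 'e': 0 ⇒ 11;  out=∅∪out(11)=∅
  fail(15) 'db': from fail(14)=0 chase 'b': 0 ⇒ 7;  out={4}∪out(7)={3,4}
  fail(16) 'ed': from fail(11)=0 chase 'd': 0 ⇒ 14;  out={5}∪out(14)={5}
  fail(3) 'aba': from fail(2)=7 chase 'a': 7→0 ⇒ 1;  out=∅∪out(1)=∅
  fail(9) 'bed': from fail(8)=11 chase 'd': 11 ⇒ 16;  out=∅∪out(16)={5}
  fail(13) 'eed': from fail(12)=11 chase 'd': 11 ⇒ 16;  out={2}∪out(16)={2,5}
  fail(4) 'abae': from fail(3)=1 chase 'e': 1→0 ⇒ 11;  out=∅∪out(11)=∅
  fail(10) 'bedc': from fail(9)=16 chase 'c': 16→14→0 ⇒ 0;  out={1}∪out(0)={1}
  fail(5) 'abaec': from fail(4)=11 chase 'c': 11→0 ⇒ 0;  out=∅∪out(0)=∅
  fail(6) 'abaece': from fail(5)=0 chase 'e': 0 ⇒ 11;  out={0}∪out(11)={0}

Run:
pos 0 'b': at 7  emit P3@[0:0]
pos 1 'e': at 8
pos 2 'd': at 9  emit P5@[1:2]
pos 3 'c': at 10  emit P1@[0:3]
pos 4 'd': at 14 ·f
pos 5 'b': at 15  emit P3@[5:5],P4@[4:5]
pos 6 'e': at 8 ·f
pos 7 'e': at 12 ·f
pos 8 'd': at 13  emit P2@[6:8],P5@[7:8]
pos 9 'd': at 14 ·f
pos 10 'd': at 14 ·f
pos 11 'a': at 1 ·f
pos 12 'b': at 2  emit P3@[12:12]
pos 13 'a': at 3
pos 14 'e': at 4
pos 15 'c': at 5
pos 16 'e': at 6  emit P0@[11:16]
pos 17 'a': at 1 ·f
pos 18 'e': at 11 ·f
pos 19 'd': at 16  emit P5@[18:19]
pos 20 'a': at 1 ·f
pos 21 'b': at 2  emit P3@[21:21]
pos 22 'a': at 3
pos 23 'e': at 4
pos 24 'c': at 5
pos 25 'e': at 6  emit P0@[20:25]
pos 26 'e': at 12 ·f
pos 27 'e': at 12 ·f
pos 28 'd': at 13  emit P2@[26:28],P5@[27:28]
pos 29 'd': at 14 ·f
pos 30 'b': at 15  emit P3@[30:30],P4@[29:30]
pos 31 'b': at 7 ·f  emit P3@[31:31]
pos 32 'd': at 14 ·f
pos 33 'e': at 11 ·f
pos 34 'd': at 16  emit P5@[33:34]
pos 35 'd': at 14 ·f
pos 36 'a': at 1 ·f
pos 37 'd': at 14 ·f
pos 38 'b': at 15  emit P3@[38:38],P4@[37:38]
pos 39 'd': at 14 ·f
pos 40 'e': at 11 ·f
pos 41 'e': at 12
pos 42 'd': at 13  emit P2@[40:42],P5@[41:42]
pos 43 'c': at 0 ·f
pos 44 'e': at 11
pos 45 'a': at 1 ·f
pos 46 'b': at 2  emit P3@[46:46]
pos 47 'a': at 3
pos 48 'e': at 4
pos 49 'c': at 5
pos 50 'e': at 6  emit P0@[45:50]
pos 51 'e': at 12 ·f
pos 52 'e': at 12 ·f
pos 53 'd': at 13  emit P2@[51:53],P5@[52:53]
pos 54 'a': at 1 ·f
pos 55 'b': at 2  emit P3@[55:55]
pos 56 'a': at 3
pos 57 'e': at 4

All matches (sorted): [[0,3],[2,5],[3,1],[5,3],[5,4],[8,2],[8,5],[12,3],[16,0],[19,5],[21,3],[25,0],[28,2],[28,5],[30,3],[30,4],[31,3],[34,5],[38,3],[38,4],[42,2],[42,5],[46,3],[50,0],[53,2],[53,5],[55,3]]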